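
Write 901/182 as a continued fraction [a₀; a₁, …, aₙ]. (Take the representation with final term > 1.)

[4; 1, 19, 4, 2]

901 = 4×182 + 173
182 = 1×173 + 9
173 = 19×9 + 2
9 = 4×2 + 1
2 = 2×1 + 0  (stop)
So 901/182 = [4; 1, 19, 4, 2].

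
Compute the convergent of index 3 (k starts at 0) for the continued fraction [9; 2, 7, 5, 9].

729/77

Using pₖ = aₖpₖ₋₁ + pₖ₋₂, qₖ = aₖqₖ₋₁ + qₖ₋₂ (with p₋₁=1, p₋₂=0, q₋₁=0, q₋₂=1):
  k=0: a=9, p=9, q=1
  k=1: a=2, p=19, q=2
  k=2: a=7, p=142, q=15
  k=3: a=5, p=729, q=77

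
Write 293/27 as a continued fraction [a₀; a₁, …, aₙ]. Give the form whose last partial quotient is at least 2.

293 = 10·27 + 23
27 = 1·23 + 4
23 = 5·4 + 3
4 = 1·3 + 1
3 = 3·1 + 0  (stop)
So 293/27 = [10; 1, 5, 1, 3].

[10; 1, 5, 1, 3]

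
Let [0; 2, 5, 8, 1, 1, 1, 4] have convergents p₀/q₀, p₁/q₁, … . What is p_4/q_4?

Using pₖ = aₖpₖ₋₁ + pₖ₋₂, qₖ = aₖqₖ₋₁ + qₖ₋₂ (with p₋₁=1, p₋₂=0, q₋₁=0, q₋₂=1):
  k=0: a=0, p=0, q=1
  k=1: a=2, p=1, q=2
  k=2: a=5, p=5, q=11
  k=3: a=8, p=41, q=90
  k=4: a=1, p=46, q=101

46/101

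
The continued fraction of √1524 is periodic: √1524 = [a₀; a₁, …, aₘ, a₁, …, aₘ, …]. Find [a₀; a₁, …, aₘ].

a₀ = ⌊√1524⌋ = 39.
With m₀=0, d₀=1 and mₖ₊₁ = dₖaₖ − mₖ, dₖ₊₁ = (n − mₖ₊₁²)/dₖ, aₖ₊₁ = ⌊(a₀+mₖ₊₁)/dₖ₊₁⌋:
  k=1: m=39, d=3, a=26
  k=2: m=39, d=1, a=78
d=1 and a=2a₀=78 at k=2, so the next step gives (m, d) = (39, 3) again — its k=1 value — and the period has length 2.

[39; 26, 78]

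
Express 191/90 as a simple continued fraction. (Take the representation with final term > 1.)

[2; 8, 5, 2]

191 = 2*90 + 11
90 = 8*11 + 2
11 = 5*2 + 1
2 = 2*1 + 0  (stop)
So 191/90 = [2; 8, 5, 2].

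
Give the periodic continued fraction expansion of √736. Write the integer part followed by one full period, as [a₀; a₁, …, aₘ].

a₀ = ⌊√736⌋ = 27.
With m₀=0, d₀=1 and mₖ₊₁ = dₖaₖ − mₖ, dₖ₊₁ = (n − mₖ₊₁²)/dₖ, aₖ₊₁ = ⌊(a₀+mₖ₊₁)/dₖ₊₁⌋:
  k=1: m=27, d=7, a=7
  k=2: m=22, d=36, a=1
  k=3: m=14, d=15, a=2
  k=4: m=16, d=32, a=1
  k=5: m=16, d=15, a=2
  k=6: m=14, d=36, a=1
  k=7: m=22, d=7, a=7
  k=8: m=27, d=1, a=54
d=1 and a=2a₀=54 at k=8, so the next step gives (m, d) = (27, 7) again — its k=1 value — and the period has length 8.

[27; 7, 1, 2, 1, 2, 1, 7, 54]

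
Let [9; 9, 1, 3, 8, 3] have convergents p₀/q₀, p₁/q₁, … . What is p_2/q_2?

91/10

Using pₖ = aₖpₖ₋₁ + pₖ₋₂, qₖ = aₖqₖ₋₁ + qₖ₋₂ (with p₋₁=1, p₋₂=0, q₋₁=0, q₋₂=1):
  k=0: a=9, p=9, q=1
  k=1: a=9, p=82, q=9
  k=2: a=1, p=91, q=10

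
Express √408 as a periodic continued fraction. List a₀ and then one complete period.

a₀ = ⌊√408⌋ = 20.
With m₀=0, d₀=1 and mₖ₊₁ = dₖaₖ − mₖ, dₖ₊₁ = (n − mₖ₊₁²)/dₖ, aₖ₊₁ = ⌊(a₀+mₖ₊₁)/dₖ₊₁⌋:
  k=1: m=20, d=8, a=5
  k=2: m=20, d=1, a=40
d=1 and a=2a₀=40 at k=2, so the next step gives (m, d) = (20, 8) again — its k=1 value — and the period has length 2.

[20; 5, 40]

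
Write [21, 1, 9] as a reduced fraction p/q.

Using pₖ = aₖpₖ₋₁ + pₖ₋₂ and qₖ = aₖqₖ₋₁ + qₖ₋₂:
  k=0: a=21, p=21, q=1
  k=1: a=1, p=22, q=1
  k=2: a=9, p=219, q=10

219/10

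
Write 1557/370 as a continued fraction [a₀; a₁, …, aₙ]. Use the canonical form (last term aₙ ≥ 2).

1557 = 4*370 + 77
370 = 4*77 + 62
77 = 1*62 + 15
62 = 4*15 + 2
15 = 7*2 + 1
2 = 2*1 + 0  (stop)
So 1557/370 = [4; 4, 1, 4, 7, 2].

[4; 4, 1, 4, 7, 2]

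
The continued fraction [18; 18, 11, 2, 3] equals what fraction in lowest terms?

26126/1447

Using pₖ = aₖpₖ₋₁ + pₖ₋₂ and qₖ = aₖqₖ₋₁ + qₖ₋₂:
  k=0: a=18, p=18, q=1
  k=1: a=18, p=325, q=18
  k=2: a=11, p=3593, q=199
  k=3: a=2, p=7511, q=416
  k=4: a=3, p=26126, q=1447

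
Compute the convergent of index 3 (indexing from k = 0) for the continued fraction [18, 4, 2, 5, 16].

Using pₖ = aₖpₖ₋₁ + pₖ₋₂, qₖ = aₖqₖ₋₁ + qₖ₋₂ (with p₋₁=1, p₋₂=0, q₋₁=0, q₋₂=1):
  k=0: a=18, p=18, q=1
  k=1: a=4, p=73, q=4
  k=2: a=2, p=164, q=9
  k=3: a=5, p=893, q=49

893/49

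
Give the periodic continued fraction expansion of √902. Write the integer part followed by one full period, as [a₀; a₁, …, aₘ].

a₀ = ⌊√902⌋ = 30.
With m₀=0, d₀=1 and mₖ₊₁ = dₖaₖ − mₖ, dₖ₊₁ = (n − mₖ₊₁²)/dₖ, aₖ₊₁ = ⌊(a₀+mₖ₊₁)/dₖ₊₁⌋:
  k=1: m=30, d=2, a=30
  k=2: m=30, d=1, a=60
d=1 and a=2a₀=60 at k=2, so the next step gives (m, d) = (30, 2) again — its k=1 value — and the period has length 2.

[30; 30, 60]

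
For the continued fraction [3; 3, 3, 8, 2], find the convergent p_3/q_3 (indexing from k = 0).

Using pₖ = aₖpₖ₋₁ + pₖ₋₂, qₖ = aₖqₖ₋₁ + qₖ₋₂ (with p₋₁=1, p₋₂=0, q₋₁=0, q₋₂=1):
  k=0: a=3, p=3, q=1
  k=1: a=3, p=10, q=3
  k=2: a=3, p=33, q=10
  k=3: a=8, p=274, q=83

274/83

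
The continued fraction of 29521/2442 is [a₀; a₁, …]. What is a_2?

3

29521 = 12·2442 + 217   →  a_0 = 12
2442 = 11·217 + 55   →  a_1 = 11
217 = 3·55 + 52   →  a_2 = 3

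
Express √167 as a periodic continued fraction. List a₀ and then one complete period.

a₀ = ⌊√167⌋ = 12.
With m₀=0, d₀=1 and mₖ₊₁ = dₖaₖ − mₖ, dₖ₊₁ = (n − mₖ₊₁²)/dₖ, aₖ₊₁ = ⌊(a₀+mₖ₊₁)/dₖ₊₁⌋:
  k=1: m=12, d=23, a=1
  k=2: m=11, d=2, a=11
  k=3: m=11, d=23, a=1
  k=4: m=12, d=1, a=24
d=1 and a=2a₀=24 at k=4, so the next step gives (m, d) = (12, 23) again — its k=1 value — and the period has length 4.

[12; 1, 11, 1, 24]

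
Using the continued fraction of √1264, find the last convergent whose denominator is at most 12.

√1264 = [35; 1, 1, 4, 4, 4, 1, 1, 70, …] (period length 8).
Convergents:
  p_0/q_0 = 35/1
  p_1/q_1 = 36/1
  p_2/q_2 = 71/2
  p_3/q_3 = 320/9
  p_4/q_4 = 1351/38
q_3 = 9 ≤ 12 < 38 = q_4, so the answer is 320/9.

320/9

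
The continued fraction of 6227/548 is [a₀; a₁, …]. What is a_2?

1

6227 = 11·548 + 199   →  a_0 = 11
548 = 2·199 + 150   →  a_1 = 2
199 = 1·150 + 49   →  a_2 = 1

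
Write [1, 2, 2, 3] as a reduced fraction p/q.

Using pₖ = aₖpₖ₋₁ + pₖ₋₂ and qₖ = aₖqₖ₋₁ + qₖ₋₂:
  k=0: a=1, p=1, q=1
  k=1: a=2, p=3, q=2
  k=2: a=2, p=7, q=5
  k=3: a=3, p=24, q=17

24/17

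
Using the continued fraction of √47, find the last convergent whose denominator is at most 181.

665/97

√47 = [6; 1, 5, 1, 12, …] (period length 4).
Convergents:
  p_0/q_0 = 6/1
  p_1/q_1 = 7/1
  p_2/q_2 = 41/6
  p_3/q_3 = 48/7
  p_4/q_4 = 617/90
  p_5/q_5 = 665/97
  p_6/q_6 = 3942/575
q_5 = 97 ≤ 181 < 575 = q_6, so the answer is 665/97.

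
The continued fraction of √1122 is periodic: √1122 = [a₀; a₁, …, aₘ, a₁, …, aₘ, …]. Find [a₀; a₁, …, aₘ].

[33; 2, 66]

a₀ = ⌊√1122⌋ = 33.
With m₀=0, d₀=1 and mₖ₊₁ = dₖaₖ − mₖ, dₖ₊₁ = (n − mₖ₊₁²)/dₖ, aₖ₊₁ = ⌊(a₀+mₖ₊₁)/dₖ₊₁⌋:
  k=1: m=33, d=33, a=2
  k=2: m=33, d=1, a=66
d=1 and a=2a₀=66 at k=2, so the next step gives (m, d) = (33, 33) again — its k=1 value — and the period has length 2.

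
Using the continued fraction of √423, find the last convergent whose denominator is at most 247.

4607/224

√423 = [20; 1, 1, 3, 4, 3, 1, 1, 40, …] (period length 8).
Convergents:
  p_0/q_0 = 20/1
  p_1/q_1 = 21/1
  p_2/q_2 = 41/2
  p_3/q_3 = 144/7
  p_4/q_4 = 617/30
  p_5/q_5 = 1995/97
  p_6/q_6 = 2612/127
  p_7/q_7 = 4607/224
  p_8/q_8 = 186892/9087
q_7 = 224 ≤ 247 < 9087 = q_8, so the answer is 4607/224.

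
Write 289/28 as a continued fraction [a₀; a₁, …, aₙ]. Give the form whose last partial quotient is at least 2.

[10; 3, 9]

289 = 10*28 + 9
28 = 3*9 + 1
9 = 9*1 + 0  (stop)
So 289/28 = [10; 3, 9].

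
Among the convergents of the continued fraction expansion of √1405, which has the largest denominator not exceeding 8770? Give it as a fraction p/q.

√1405 = [37; 2, 14, 2, 74, …] (period length 4).
Convergents:
  p_0/q_0 = 37/1
  p_1/q_1 = 75/2
  p_2/q_2 = 1087/29
  p_3/q_3 = 2249/60
  p_4/q_4 = 167513/4469
  p_5/q_5 = 337275/8998
q_4 = 4469 ≤ 8770 < 8998 = q_5, so the answer is 167513/4469.

167513/4469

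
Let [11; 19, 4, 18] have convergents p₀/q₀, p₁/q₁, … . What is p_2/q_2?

851/77

Using pₖ = aₖpₖ₋₁ + pₖ₋₂, qₖ = aₖqₖ₋₁ + qₖ₋₂ (with p₋₁=1, p₋₂=0, q₋₁=0, q₋₂=1):
  k=0: a=11, p=11, q=1
  k=1: a=19, p=210, q=19
  k=2: a=4, p=851, q=77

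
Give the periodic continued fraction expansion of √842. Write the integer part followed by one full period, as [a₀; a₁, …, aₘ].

[29; 58]

a₀ = ⌊√842⌋ = 29.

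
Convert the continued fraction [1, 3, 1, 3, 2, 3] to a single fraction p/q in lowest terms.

Fold from the inside: start with 3/1.
  2 + 1/3 = 7/3
  3 + 3/7 = 24/7
  1 + 7/24 = 31/24
  3 + 24/31 = 117/31
  1 + 31/117 = 148/117

148/117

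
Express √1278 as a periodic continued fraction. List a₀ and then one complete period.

[35; 1, 2, 1, 70]

a₀ = ⌊√1278⌋ = 35.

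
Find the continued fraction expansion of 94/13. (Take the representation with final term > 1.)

[7; 4, 3]

94 = 7·13 + 3
13 = 4·3 + 1
3 = 3·1 + 0  (stop)
So 94/13 = [7; 4, 3].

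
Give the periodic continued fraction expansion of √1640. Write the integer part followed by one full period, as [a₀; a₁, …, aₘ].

a₀ = ⌊√1640⌋ = 40.
With m₀=0, d₀=1 and mₖ₊₁ = dₖaₖ − mₖ, dₖ₊₁ = (n − mₖ₊₁²)/dₖ, aₖ₊₁ = ⌊(a₀+mₖ₊₁)/dₖ₊₁⌋:
  k=1: m=40, d=40, a=2
  k=2: m=40, d=1, a=80
d=1 and a=2a₀=80 at k=2, so the next step gives (m, d) = (40, 40) again — its k=1 value — and the period has length 2.

[40; 2, 80]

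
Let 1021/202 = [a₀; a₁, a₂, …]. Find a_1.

18

1021 = 5·202 + 11   →  a_0 = 5
202 = 18·11 + 4   →  a_1 = 18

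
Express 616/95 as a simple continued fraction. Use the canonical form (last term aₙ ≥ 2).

616 = 6·95 + 46
95 = 2·46 + 3
46 = 15·3 + 1
3 = 3·1 + 0  (stop)
So 616/95 = [6; 2, 15, 3].

[6; 2, 15, 3]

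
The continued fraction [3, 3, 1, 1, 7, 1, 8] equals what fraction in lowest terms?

Fold from the inside: start with 8/1.
  1 + 1/8 = 9/8
  7 + 8/9 = 71/9
  1 + 9/71 = 80/71
  1 + 71/80 = 151/80
  3 + 80/151 = 533/151
  3 + 151/533 = 1750/533

1750/533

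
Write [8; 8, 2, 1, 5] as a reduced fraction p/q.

Using pₖ = aₖpₖ₋₁ + pₖ₋₂ and qₖ = aₖqₖ₋₁ + qₖ₋₂:
  k=0: a=8, p=8, q=1
  k=1: a=8, p=65, q=8
  k=2: a=2, p=138, q=17
  k=3: a=1, p=203, q=25
  k=4: a=5, p=1153, q=142

1153/142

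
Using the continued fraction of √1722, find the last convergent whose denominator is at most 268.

√1722 = [41; 2, 82, …] (period length 2).
Convergents:
  p_0/q_0 = 41/1
  p_1/q_1 = 83/2
  p_2/q_2 = 6847/165
  p_3/q_3 = 13777/332
q_2 = 165 ≤ 268 < 332 = q_3, so the answer is 6847/165.

6847/165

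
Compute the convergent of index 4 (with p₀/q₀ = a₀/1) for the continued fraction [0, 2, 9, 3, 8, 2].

233/491

Using pₖ = aₖpₖ₋₁ + pₖ₋₂, qₖ = aₖqₖ₋₁ + qₖ₋₂ (with p₋₁=1, p₋₂=0, q₋₁=0, q₋₂=1):
  k=0: a=0, p=0, q=1
  k=1: a=2, p=1, q=2
  k=2: a=9, p=9, q=19
  k=3: a=3, p=28, q=59
  k=4: a=8, p=233, q=491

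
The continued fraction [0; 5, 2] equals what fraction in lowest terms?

Using pₖ = aₖpₖ₋₁ + pₖ₋₂ and qₖ = aₖqₖ₋₁ + qₖ₋₂:
  k=0: a=0, p=0, q=1
  k=1: a=5, p=1, q=5
  k=2: a=2, p=2, q=11

2/11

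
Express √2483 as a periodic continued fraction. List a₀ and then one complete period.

[49; 1, 4, 1, 6, 1, 4, 1, 98]

a₀ = ⌊√2483⌋ = 49.
With m₀=0, d₀=1 and mₖ₊₁ = dₖaₖ − mₖ, dₖ₊₁ = (n − mₖ₊₁²)/dₖ, aₖ₊₁ = ⌊(a₀+mₖ₊₁)/dₖ₊₁⌋:
  k=1: m=49, d=82, a=1
  k=2: m=33, d=17, a=4
  k=3: m=35, d=74, a=1
  k=4: m=39, d=13, a=6
  k=5: m=39, d=74, a=1
  k=6: m=35, d=17, a=4
  k=7: m=33, d=82, a=1
  k=8: m=49, d=1, a=98
d=1 and a=2a₀=98 at k=8, so the next step gives (m, d) = (49, 82) again — its k=1 value — and the period has length 8.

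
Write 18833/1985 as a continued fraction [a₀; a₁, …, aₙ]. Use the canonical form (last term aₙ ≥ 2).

[9; 2, 19, 1, 3, 12]

18833 = 9×1985 + 968
1985 = 2×968 + 49
968 = 19×49 + 37
49 = 1×37 + 12
37 = 3×12 + 1
12 = 12×1 + 0  (stop)
So 18833/1985 = [9; 2, 19, 1, 3, 12].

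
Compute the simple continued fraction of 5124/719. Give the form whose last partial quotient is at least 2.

5124 = 7·719 + 91
719 = 7·91 + 82
91 = 1·82 + 9
82 = 9·9 + 1
9 = 9·1 + 0  (stop)
So 5124/719 = [7; 7, 1, 9, 9].

[7; 7, 1, 9, 9]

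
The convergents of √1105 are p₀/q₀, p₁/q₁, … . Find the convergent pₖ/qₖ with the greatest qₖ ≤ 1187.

28488/857

√1105 = [33; 4, 7, 7, 4, 66, …] (period length 5).
Convergents:
  p_0/q_0 = 33/1
  p_1/q_1 = 133/4
  p_2/q_2 = 964/29
  p_3/q_3 = 6881/207
  p_4/q_4 = 28488/857
  p_5/q_5 = 1887089/56769
q_4 = 857 ≤ 1187 < 56769 = q_5, so the answer is 28488/857.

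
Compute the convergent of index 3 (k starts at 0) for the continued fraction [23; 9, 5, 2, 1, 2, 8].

2334/101

Using pₖ = aₖpₖ₋₁ + pₖ₋₂, qₖ = aₖqₖ₋₁ + qₖ₋₂ (with p₋₁=1, p₋₂=0, q₋₁=0, q₋₂=1):
  k=0: a=23, p=23, q=1
  k=1: a=9, p=208, q=9
  k=2: a=5, p=1063, q=46
  k=3: a=2, p=2334, q=101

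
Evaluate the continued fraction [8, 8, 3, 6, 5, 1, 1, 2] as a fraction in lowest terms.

Fold from the inside: start with 2/1.
  1 + 1/2 = 3/2
  1 + 2/3 = 5/3
  5 + 3/5 = 28/5
  6 + 5/28 = 173/28
  3 + 28/173 = 547/173
  8 + 173/547 = 4549/547
  8 + 547/4549 = 36939/4549

36939/4549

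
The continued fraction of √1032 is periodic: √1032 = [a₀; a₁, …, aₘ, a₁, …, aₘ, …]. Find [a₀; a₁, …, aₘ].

[32; 8, 64]

a₀ = ⌊√1032⌋ = 32.
With m₀=0, d₀=1 and mₖ₊₁ = dₖaₖ − mₖ, dₖ₊₁ = (n − mₖ₊₁²)/dₖ, aₖ₊₁ = ⌊(a₀+mₖ₊₁)/dₖ₊₁⌋:
  k=1: m=32, d=8, a=8
  k=2: m=32, d=1, a=64
d=1 and a=2a₀=64 at k=2, so the next step gives (m, d) = (32, 8) again — its k=1 value — and the period has length 2.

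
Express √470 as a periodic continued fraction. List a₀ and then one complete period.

a₀ = ⌊√470⌋ = 21.
With m₀=0, d₀=1 and mₖ₊₁ = dₖaₖ − mₖ, dₖ₊₁ = (n − mₖ₊₁²)/dₖ, aₖ₊₁ = ⌊(a₀+mₖ₊₁)/dₖ₊₁⌋:
  k=1: m=21, d=29, a=1
  k=2: m=8, d=14, a=2
  k=3: m=20, d=5, a=8
  k=4: m=20, d=14, a=2
  k=5: m=8, d=29, a=1
  k=6: m=21, d=1, a=42
d=1 and a=2a₀=42 at k=6, so the next step gives (m, d) = (21, 29) again — its k=1 value — and the period has length 6.

[21; 1, 2, 8, 2, 1, 42]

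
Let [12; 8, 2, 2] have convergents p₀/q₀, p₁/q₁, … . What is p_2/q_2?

206/17

Using pₖ = aₖpₖ₋₁ + pₖ₋₂, qₖ = aₖqₖ₋₁ + qₖ₋₂ (with p₋₁=1, p₋₂=0, q₋₁=0, q₋₂=1):
  k=0: a=12, p=12, q=1
  k=1: a=8, p=97, q=8
  k=2: a=2, p=206, q=17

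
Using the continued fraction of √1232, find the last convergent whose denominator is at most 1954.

√1232 = [35; 10, 70, …] (period length 2).
Convergents:
  p_0/q_0 = 35/1
  p_1/q_1 = 351/10
  p_2/q_2 = 24605/701
  p_3/q_3 = 246401/7020
q_2 = 701 ≤ 1954 < 7020 = q_3, so the answer is 24605/701.

24605/701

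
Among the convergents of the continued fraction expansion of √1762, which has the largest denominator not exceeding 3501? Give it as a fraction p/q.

146287/3485

√1762 = [41; 1, 40, 1, 82, …] (period length 4).
Convergents:
  p_0/q_0 = 41/1
  p_1/q_1 = 42/1
  p_2/q_2 = 1721/41
  p_3/q_3 = 1763/42
  p_4/q_4 = 146287/3485
  p_5/q_5 = 148050/3527
q_4 = 3485 ≤ 3501 < 3527 = q_5, so the answer is 146287/3485.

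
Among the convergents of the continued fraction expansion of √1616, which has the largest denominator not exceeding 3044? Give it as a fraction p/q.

80801/2010

√1616 = [40; 5, 80, …] (period length 2).
Convergents:
  p_0/q_0 = 40/1
  p_1/q_1 = 201/5
  p_2/q_2 = 16120/401
  p_3/q_3 = 80801/2010
  p_4/q_4 = 6480200/161201
q_3 = 2010 ≤ 3044 < 161201 = q_4, so the answer is 80801/2010.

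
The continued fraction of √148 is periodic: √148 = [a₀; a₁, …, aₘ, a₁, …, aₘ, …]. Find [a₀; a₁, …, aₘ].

a₀ = ⌊√148⌋ = 12.
With m₀=0, d₀=1 and mₖ₊₁ = dₖaₖ − mₖ, dₖ₊₁ = (n − mₖ₊₁²)/dₖ, aₖ₊₁ = ⌊(a₀+mₖ₊₁)/dₖ₊₁⌋:
  k=1: m=12, d=4, a=6
  k=2: m=12, d=1, a=24
d=1 and a=2a₀=24 at k=2, so the next step gives (m, d) = (12, 4) again — its k=1 value — and the period has length 2.

[12; 6, 24]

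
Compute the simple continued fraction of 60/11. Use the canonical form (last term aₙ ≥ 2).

[5; 2, 5]

60 = 5×11 + 5
11 = 2×5 + 1
5 = 5×1 + 0  (stop)
So 60/11 = [5; 2, 5].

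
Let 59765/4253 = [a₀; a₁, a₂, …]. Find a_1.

59765 = 14·4253 + 223   →  a_0 = 14
4253 = 19·223 + 16   →  a_1 = 19

19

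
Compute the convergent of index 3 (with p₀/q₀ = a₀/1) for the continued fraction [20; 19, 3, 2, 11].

Using pₖ = aₖpₖ₋₁ + pₖ₋₂, qₖ = aₖqₖ₋₁ + qₖ₋₂ (with p₋₁=1, p₋₂=0, q₋₁=0, q₋₂=1):
  k=0: a=20, p=20, q=1
  k=1: a=19, p=381, q=19
  k=2: a=3, p=1163, q=58
  k=3: a=2, p=2707, q=135

2707/135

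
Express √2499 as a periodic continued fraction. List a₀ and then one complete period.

[49; 1, 98]

a₀ = ⌊√2499⌋ = 49.
With m₀=0, d₀=1 and mₖ₊₁ = dₖaₖ − mₖ, dₖ₊₁ = (n − mₖ₊₁²)/dₖ, aₖ₊₁ = ⌊(a₀+mₖ₊₁)/dₖ₊₁⌋:
  k=1: m=49, d=98, a=1
  k=2: m=49, d=1, a=98
d=1 and a=2a₀=98 at k=2, so the next step gives (m, d) = (49, 98) again — its k=1 value — and the period has length 2.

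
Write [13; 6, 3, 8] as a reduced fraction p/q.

Using pₖ = aₖpₖ₋₁ + pₖ₋₂ and qₖ = aₖqₖ₋₁ + qₖ₋₂:
  k=0: a=13, p=13, q=1
  k=1: a=6, p=79, q=6
  k=2: a=3, p=250, q=19
  k=3: a=8, p=2079, q=158

2079/158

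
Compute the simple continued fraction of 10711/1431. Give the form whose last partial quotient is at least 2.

10711 = 7*1431 + 694
1431 = 2*694 + 43
694 = 16*43 + 6
43 = 7*6 + 1
6 = 6*1 + 0  (stop)
So 10711/1431 = [7; 2, 16, 7, 6].

[7; 2, 16, 7, 6]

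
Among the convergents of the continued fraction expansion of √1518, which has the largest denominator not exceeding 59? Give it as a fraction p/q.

1013/26

√1518 = [38; 1, 24, 1, 76, …] (period length 4).
Convergents:
  p_0/q_0 = 38/1
  p_1/q_1 = 39/1
  p_2/q_2 = 974/25
  p_3/q_3 = 1013/26
  p_4/q_4 = 77962/2001
q_3 = 26 ≤ 59 < 2001 = q_4, so the answer is 1013/26.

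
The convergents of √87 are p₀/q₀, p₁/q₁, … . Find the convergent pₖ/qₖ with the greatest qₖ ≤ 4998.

28719/3079

√87 = [9; 3, 18, …] (period length 2).
Convergents:
  p_0/q_0 = 9/1
  p_1/q_1 = 28/3
  p_2/q_2 = 513/55
  p_3/q_3 = 1567/168
  p_4/q_4 = 28719/3079
  p_5/q_5 = 87724/9405
q_4 = 3079 ≤ 4998 < 9405 = q_5, so the answer is 28719/3079.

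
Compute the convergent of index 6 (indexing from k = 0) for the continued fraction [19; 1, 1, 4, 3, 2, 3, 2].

Using pₖ = aₖpₖ₋₁ + pₖ₋₂, qₖ = aₖqₖ₋₁ + qₖ₋₂ (with p₋₁=1, p₋₂=0, q₋₁=0, q₋₂=1):
  k=0: a=19, p=19, q=1
  k=1: a=1, p=20, q=1
  k=2: a=1, p=39, q=2
  k=3: a=4, p=176, q=9
  k=4: a=3, p=567, q=29
  k=5: a=2, p=1310, q=67
  k=6: a=3, p=4497, q=230

4497/230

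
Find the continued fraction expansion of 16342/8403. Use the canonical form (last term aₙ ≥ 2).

16342 = 1×8403 + 7939
8403 = 1×7939 + 464
7939 = 17×464 + 51
464 = 9×51 + 5
51 = 10×5 + 1
5 = 5×1 + 0  (stop)
So 16342/8403 = [1; 1, 17, 9, 10, 5].

[1; 1, 17, 9, 10, 5]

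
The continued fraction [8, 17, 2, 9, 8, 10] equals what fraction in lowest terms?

219495/27242

Fold from the inside: start with 10/1.
  8 + 1/10 = 81/10
  9 + 10/81 = 739/81
  2 + 81/739 = 1559/739
  17 + 739/1559 = 27242/1559
  8 + 1559/27242 = 219495/27242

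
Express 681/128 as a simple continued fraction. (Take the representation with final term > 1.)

[5; 3, 8, 5]

681 = 5*128 + 41
128 = 3*41 + 5
41 = 8*5 + 1
5 = 5*1 + 0  (stop)
So 681/128 = [5; 3, 8, 5].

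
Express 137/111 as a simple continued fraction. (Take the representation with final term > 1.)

[1; 4, 3, 1, 2, 2]

137 = 1*111 + 26
111 = 4*26 + 7
26 = 3*7 + 5
7 = 1*5 + 2
5 = 2*2 + 1
2 = 2*1 + 0  (stop)
So 137/111 = [1; 4, 3, 1, 2, 2].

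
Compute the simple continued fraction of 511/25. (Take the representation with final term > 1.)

511 = 20×25 + 11
25 = 2×11 + 3
11 = 3×3 + 2
3 = 1×2 + 1
2 = 2×1 + 0  (stop)
So 511/25 = [20; 2, 3, 1, 2].

[20; 2, 3, 1, 2]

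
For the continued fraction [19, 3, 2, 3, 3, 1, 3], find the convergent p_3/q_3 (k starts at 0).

463/24

Using pₖ = aₖpₖ₋₁ + pₖ₋₂, qₖ = aₖqₖ₋₁ + qₖ₋₂ (with p₋₁=1, p₋₂=0, q₋₁=0, q₋₂=1):
  k=0: a=19, p=19, q=1
  k=1: a=3, p=58, q=3
  k=2: a=2, p=135, q=7
  k=3: a=3, p=463, q=24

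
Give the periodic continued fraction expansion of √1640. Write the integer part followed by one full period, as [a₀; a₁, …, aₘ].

a₀ = ⌊√1640⌋ = 40.
With m₀=0, d₀=1 and mₖ₊₁ = dₖaₖ − mₖ, dₖ₊₁ = (n − mₖ₊₁²)/dₖ, aₖ₊₁ = ⌊(a₀+mₖ₊₁)/dₖ₊₁⌋:
  k=1: m=40, d=40, a=2
  k=2: m=40, d=1, a=80
d=1 and a=2a₀=80 at k=2, so the next step gives (m, d) = (40, 40) again — its k=1 value — and the period has length 2.

[40; 2, 80]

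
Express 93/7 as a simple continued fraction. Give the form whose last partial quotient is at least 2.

93 = 13*7 + 2
7 = 3*2 + 1
2 = 2*1 + 0  (stop)
So 93/7 = [13; 3, 2].

[13; 3, 2]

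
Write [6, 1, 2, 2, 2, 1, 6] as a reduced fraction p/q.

Using pₖ = aₖpₖ₋₁ + pₖ₋₂ and qₖ = aₖqₖ₋₁ + qₖ₋₂:
  k=0: a=6, p=6, q=1
  k=1: a=1, p=7, q=1
  k=2: a=2, p=20, q=3
  k=3: a=2, p=47, q=7
  k=4: a=2, p=114, q=17
  k=5: a=1, p=161, q=24
  k=6: a=6, p=1080, q=161

1080/161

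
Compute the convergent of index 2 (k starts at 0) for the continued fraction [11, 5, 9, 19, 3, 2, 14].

Using pₖ = aₖpₖ₋₁ + pₖ₋₂, qₖ = aₖqₖ₋₁ + qₖ₋₂ (with p₋₁=1, p₋₂=0, q₋₁=0, q₋₂=1):
  k=0: a=11, p=11, q=1
  k=1: a=5, p=56, q=5
  k=2: a=9, p=515, q=46

515/46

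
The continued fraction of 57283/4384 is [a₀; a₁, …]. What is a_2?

57283 = 13·4384 + 291   →  a_0 = 13
4384 = 15·291 + 19   →  a_1 = 15
291 = 15·19 + 6   →  a_2 = 15

15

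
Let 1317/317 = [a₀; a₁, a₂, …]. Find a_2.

2

1317 = 4·317 + 49   →  a_0 = 4
317 = 6·49 + 23   →  a_1 = 6
49 = 2·23 + 3   →  a_2 = 2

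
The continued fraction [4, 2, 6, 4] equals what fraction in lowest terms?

241/54

Using pₖ = aₖpₖ₋₁ + pₖ₋₂ and qₖ = aₖqₖ₋₁ + qₖ₋₂:
  k=0: a=4, p=4, q=1
  k=1: a=2, p=9, q=2
  k=2: a=6, p=58, q=13
  k=3: a=4, p=241, q=54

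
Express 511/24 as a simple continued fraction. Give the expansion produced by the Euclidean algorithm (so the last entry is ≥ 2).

511 = 21*24 + 7
24 = 3*7 + 3
7 = 2*3 + 1
3 = 3*1 + 0  (stop)
So 511/24 = [21; 3, 2, 3].

[21; 3, 2, 3]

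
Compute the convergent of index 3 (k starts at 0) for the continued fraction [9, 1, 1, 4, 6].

86/9

Using pₖ = aₖpₖ₋₁ + pₖ₋₂, qₖ = aₖqₖ₋₁ + qₖ₋₂ (with p₋₁=1, p₋₂=0, q₋₁=0, q₋₂=1):
  k=0: a=9, p=9, q=1
  k=1: a=1, p=10, q=1
  k=2: a=1, p=19, q=2
  k=3: a=4, p=86, q=9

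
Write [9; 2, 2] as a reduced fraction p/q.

47/5

Fold from the inside: start with 2/1.
  2 + 1/2 = 5/2
  9 + 2/5 = 47/5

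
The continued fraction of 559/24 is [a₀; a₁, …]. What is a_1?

559 = 23·24 + 7   →  a_0 = 23
24 = 3·7 + 3   →  a_1 = 3

3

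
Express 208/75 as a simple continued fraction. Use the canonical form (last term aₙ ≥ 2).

[2; 1, 3, 2, 2, 3]

208 = 2×75 + 58
75 = 1×58 + 17
58 = 3×17 + 7
17 = 2×7 + 3
7 = 2×3 + 1
3 = 3×1 + 0  (stop)
So 208/75 = [2; 1, 3, 2, 2, 3].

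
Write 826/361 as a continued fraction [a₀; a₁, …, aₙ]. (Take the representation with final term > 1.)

826 = 2×361 + 104
361 = 3×104 + 49
104 = 2×49 + 6
49 = 8×6 + 1
6 = 6×1 + 0  (stop)
So 826/361 = [2; 3, 2, 8, 6].

[2; 3, 2, 8, 6]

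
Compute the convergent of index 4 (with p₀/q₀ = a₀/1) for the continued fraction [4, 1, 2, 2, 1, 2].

47/10

Using pₖ = aₖpₖ₋₁ + pₖ₋₂, qₖ = aₖqₖ₋₁ + qₖ₋₂ (with p₋₁=1, p₋₂=0, q₋₁=0, q₋₂=1):
  k=0: a=4, p=4, q=1
  k=1: a=1, p=5, q=1
  k=2: a=2, p=14, q=3
  k=3: a=2, p=33, q=7
  k=4: a=1, p=47, q=10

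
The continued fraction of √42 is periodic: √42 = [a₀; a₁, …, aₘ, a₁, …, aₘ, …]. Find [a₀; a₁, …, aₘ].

[6; 2, 12]

a₀ = ⌊√42⌋ = 6.
With m₀=0, d₀=1 and mₖ₊₁ = dₖaₖ − mₖ, dₖ₊₁ = (n − mₖ₊₁²)/dₖ, aₖ₊₁ = ⌊(a₀+mₖ₊₁)/dₖ₊₁⌋:
  k=1: m=6, d=6, a=2
  k=2: m=6, d=1, a=12
d=1 and a=2a₀=12 at k=2, so the next step gives (m, d) = (6, 6) again — its k=1 value — and the period has length 2.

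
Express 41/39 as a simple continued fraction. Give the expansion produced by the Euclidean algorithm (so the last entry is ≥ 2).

[1; 19, 2]

41 = 1*39 + 2
39 = 19*2 + 1
2 = 2*1 + 0  (stop)
So 41/39 = [1; 19, 2].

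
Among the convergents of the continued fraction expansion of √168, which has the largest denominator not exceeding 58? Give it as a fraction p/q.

√168 = [12; 1, 24, …] (period length 2).
Convergents:
  p_0/q_0 = 12/1
  p_1/q_1 = 13/1
  p_2/q_2 = 324/25
  p_3/q_3 = 337/26
  p_4/q_4 = 8412/649
q_3 = 26 ≤ 58 < 649 = q_4, so the answer is 337/26.

337/26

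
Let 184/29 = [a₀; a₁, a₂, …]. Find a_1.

2

184 = 6·29 + 10   →  a_0 = 6
29 = 2·10 + 9   →  a_1 = 2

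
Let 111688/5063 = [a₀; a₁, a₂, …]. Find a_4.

111688 = 22·5063 + 302   →  a_0 = 22
5063 = 16·302 + 231   →  a_1 = 16
302 = 1·231 + 71   →  a_2 = 1
231 = 3·71 + 18   →  a_3 = 3
71 = 3·18 + 17   →  a_4 = 3

3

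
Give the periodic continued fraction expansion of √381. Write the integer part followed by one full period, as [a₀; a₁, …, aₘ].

[19; 1, 1, 12, 1, 1, 38]

a₀ = ⌊√381⌋ = 19.
With m₀=0, d₀=1 and mₖ₊₁ = dₖaₖ − mₖ, dₖ₊₁ = (n − mₖ₊₁²)/dₖ, aₖ₊₁ = ⌊(a₀+mₖ₊₁)/dₖ₊₁⌋:
  k=1: m=19, d=20, a=1
  k=2: m=1, d=19, a=1
  k=3: m=18, d=3, a=12
  k=4: m=18, d=19, a=1
  k=5: m=1, d=20, a=1
  k=6: m=19, d=1, a=38
d=1 and a=2a₀=38 at k=6, so the next step gives (m, d) = (19, 20) again — its k=1 value — and the period has length 6.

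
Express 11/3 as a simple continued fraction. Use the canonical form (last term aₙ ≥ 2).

11 = 3·3 + 2
3 = 1·2 + 1
2 = 2·1 + 0  (stop)
So 11/3 = [3; 1, 2].

[3; 1, 2]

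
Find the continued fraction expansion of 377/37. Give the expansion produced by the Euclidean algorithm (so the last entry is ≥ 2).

[10; 5, 3, 2]

377 = 10×37 + 7
37 = 5×7 + 2
7 = 3×2 + 1
2 = 2×1 + 0  (stop)
So 377/37 = [10; 5, 3, 2].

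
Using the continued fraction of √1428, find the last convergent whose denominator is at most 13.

189/5

√1428 = [37; 1, 3, 1, 2, 1, 3, 1, 74, …] (period length 8).
Convergents:
  p_0/q_0 = 37/1
  p_1/q_1 = 38/1
  p_2/q_2 = 151/4
  p_3/q_3 = 189/5
  p_4/q_4 = 529/14
q_3 = 5 ≤ 13 < 14 = q_4, so the answer is 189/5.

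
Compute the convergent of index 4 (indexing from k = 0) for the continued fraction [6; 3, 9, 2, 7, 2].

Using pₖ = aₖpₖ₋₁ + pₖ₋₂, qₖ = aₖqₖ₋₁ + qₖ₋₂ (with p₋₁=1, p₋₂=0, q₋₁=0, q₋₂=1):
  k=0: a=6, p=6, q=1
  k=1: a=3, p=19, q=3
  k=2: a=9, p=177, q=28
  k=3: a=2, p=373, q=59
  k=4: a=7, p=2788, q=441

2788/441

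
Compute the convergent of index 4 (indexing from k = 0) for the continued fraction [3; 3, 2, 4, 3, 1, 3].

Using pₖ = aₖpₖ₋₁ + pₖ₋₂, qₖ = aₖqₖ₋₁ + qₖ₋₂ (with p₋₁=1, p₋₂=0, q₋₁=0, q₋₂=1):
  k=0: a=3, p=3, q=1
  k=1: a=3, p=10, q=3
  k=2: a=2, p=23, q=7
  k=3: a=4, p=102, q=31
  k=4: a=3, p=329, q=100

329/100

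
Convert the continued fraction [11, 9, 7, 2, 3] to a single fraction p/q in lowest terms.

Using pₖ = aₖpₖ₋₁ + pₖ₋₂ and qₖ = aₖqₖ₋₁ + qₖ₋₂:
  k=0: a=11, p=11, q=1
  k=1: a=9, p=100, q=9
  k=2: a=7, p=711, q=64
  k=3: a=2, p=1522, q=137
  k=4: a=3, p=5277, q=475

5277/475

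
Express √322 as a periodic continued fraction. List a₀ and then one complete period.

[17; 1, 16, 1, 34]

a₀ = ⌊√322⌋ = 17.
With m₀=0, d₀=1 and mₖ₊₁ = dₖaₖ − mₖ, dₖ₊₁ = (n − mₖ₊₁²)/dₖ, aₖ₊₁ = ⌊(a₀+mₖ₊₁)/dₖ₊₁⌋:
  k=1: m=17, d=33, a=1
  k=2: m=16, d=2, a=16
  k=3: m=16, d=33, a=1
  k=4: m=17, d=1, a=34
d=1 and a=2a₀=34 at k=4, so the next step gives (m, d) = (17, 33) again — its k=1 value — and the period has length 4.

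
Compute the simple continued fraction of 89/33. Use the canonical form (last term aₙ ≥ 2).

89 = 2*33 + 23
33 = 1*23 + 10
23 = 2*10 + 3
10 = 3*3 + 1
3 = 3*1 + 0  (stop)
So 89/33 = [2; 1, 2, 3, 3].

[2; 1, 2, 3, 3]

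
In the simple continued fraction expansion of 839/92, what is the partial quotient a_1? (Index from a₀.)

839 = 9·92 + 11   →  a_0 = 9
92 = 8·11 + 4   →  a_1 = 8

8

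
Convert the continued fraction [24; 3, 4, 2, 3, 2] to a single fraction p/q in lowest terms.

5567/229

Fold from the inside: start with 2/1.
  3 + 1/2 = 7/2
  2 + 2/7 = 16/7
  4 + 7/16 = 71/16
  3 + 16/71 = 229/71
  24 + 71/229 = 5567/229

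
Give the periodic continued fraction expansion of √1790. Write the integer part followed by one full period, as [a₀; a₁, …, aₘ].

[42; 3, 4, 8, 4, 3, 84]

a₀ = ⌊√1790⌋ = 42.
With m₀=0, d₀=1 and mₖ₊₁ = dₖaₖ − mₖ, dₖ₊₁ = (n − mₖ₊₁²)/dₖ, aₖ₊₁ = ⌊(a₀+mₖ₊₁)/dₖ₊₁⌋:
  k=1: m=42, d=26, a=3
  k=2: m=36, d=19, a=4
  k=3: m=40, d=10, a=8
  k=4: m=40, d=19, a=4
  k=5: m=36, d=26, a=3
  k=6: m=42, d=1, a=84
d=1 and a=2a₀=84 at k=6, so the next step gives (m, d) = (42, 26) again — its k=1 value — and the period has length 6.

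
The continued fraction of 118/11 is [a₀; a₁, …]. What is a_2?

118 = 10·11 + 8   →  a_0 = 10
11 = 1·8 + 3   →  a_1 = 1
8 = 2·3 + 2   →  a_2 = 2

2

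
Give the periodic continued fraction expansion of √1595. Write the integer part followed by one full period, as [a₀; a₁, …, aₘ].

a₀ = ⌊√1595⌋ = 39.
With m₀=0, d₀=1 and mₖ₊₁ = dₖaₖ − mₖ, dₖ₊₁ = (n − mₖ₊₁²)/dₖ, aₖ₊₁ = ⌊(a₀+mₖ₊₁)/dₖ₊₁⌋:
  k=1: m=39, d=74, a=1
  k=2: m=35, d=5, a=14
  k=3: m=35, d=74, a=1
  k=4: m=39, d=1, a=78
d=1 and a=2a₀=78 at k=4, so the next step gives (m, d) = (39, 74) again — its k=1 value — and the period has length 4.

[39; 1, 14, 1, 78]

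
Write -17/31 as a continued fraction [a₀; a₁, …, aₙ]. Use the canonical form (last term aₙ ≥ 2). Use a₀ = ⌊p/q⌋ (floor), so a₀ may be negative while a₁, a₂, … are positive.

-17 = -1·31 + 14
31 = 2·14 + 3
14 = 4·3 + 2
3 = 1·2 + 1
2 = 2·1 + 0  (stop)
So -17/31 = [-1; 2, 4, 1, 2].

[-1; 2, 4, 1, 2]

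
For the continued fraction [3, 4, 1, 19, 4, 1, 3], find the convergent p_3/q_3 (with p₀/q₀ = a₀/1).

317/99

Using pₖ = aₖpₖ₋₁ + pₖ₋₂, qₖ = aₖqₖ₋₁ + qₖ₋₂ (with p₋₁=1, p₋₂=0, q₋₁=0, q₋₂=1):
  k=0: a=3, p=3, q=1
  k=1: a=4, p=13, q=4
  k=2: a=1, p=16, q=5
  k=3: a=19, p=317, q=99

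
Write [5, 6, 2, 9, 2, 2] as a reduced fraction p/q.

3304/641

Fold from the inside: start with 2/1.
  2 + 1/2 = 5/2
  9 + 2/5 = 47/5
  2 + 5/47 = 99/47
  6 + 47/99 = 641/99
  5 + 99/641 = 3304/641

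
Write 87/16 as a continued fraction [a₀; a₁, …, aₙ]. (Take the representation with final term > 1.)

87 = 5×16 + 7
16 = 2×7 + 2
7 = 3×2 + 1
2 = 2×1 + 0  (stop)
So 87/16 = [5; 2, 3, 2].

[5; 2, 3, 2]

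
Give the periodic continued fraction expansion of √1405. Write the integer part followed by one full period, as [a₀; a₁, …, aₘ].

a₀ = ⌊√1405⌋ = 37.
With m₀=0, d₀=1 and mₖ₊₁ = dₖaₖ − mₖ, dₖ₊₁ = (n − mₖ₊₁²)/dₖ, aₖ₊₁ = ⌊(a₀+mₖ₊₁)/dₖ₊₁⌋:
  k=1: m=37, d=36, a=2
  k=2: m=35, d=5, a=14
  k=3: m=35, d=36, a=2
  k=4: m=37, d=1, a=74
d=1 and a=2a₀=74 at k=4, so the next step gives (m, d) = (37, 36) again — its k=1 value — and the period has length 4.

[37; 2, 14, 2, 74]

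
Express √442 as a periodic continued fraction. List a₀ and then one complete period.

[21; 42]

a₀ = ⌊√442⌋ = 21.
With m₀=0, d₀=1 and mₖ₊₁ = dₖaₖ − mₖ, dₖ₊₁ = (n − mₖ₊₁²)/dₖ, aₖ₊₁ = ⌊(a₀+mₖ₊₁)/dₖ₊₁⌋:
  k=1: m=21, d=1, a=42
d=1 and a=2a₀=42 at k=1, so the next step gives (m, d) = (21, 1) again — its k=1 value — and the period has length 1.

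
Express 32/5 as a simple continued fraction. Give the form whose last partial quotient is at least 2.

[6; 2, 2]

32 = 6·5 + 2
5 = 2·2 + 1
2 = 2·1 + 0  (stop)
So 32/5 = [6; 2, 2].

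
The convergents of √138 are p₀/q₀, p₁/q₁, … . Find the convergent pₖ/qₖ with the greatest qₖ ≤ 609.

√138 = [11; 1, 2, 1, 22, …] (period length 4).
Convergents:
  p_0/q_0 = 11/1
  p_1/q_1 = 12/1
  p_2/q_2 = 35/3
  p_3/q_3 = 47/4
  p_4/q_4 = 1069/91
  p_5/q_5 = 1116/95
  p_6/q_6 = 3301/281
  p_7/q_7 = 4417/376
  p_8/q_8 = 100475/8553
q_7 = 376 ≤ 609 < 8553 = q_8, so the answer is 4417/376.

4417/376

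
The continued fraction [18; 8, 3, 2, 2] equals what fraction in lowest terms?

2555/141

Using pₖ = aₖpₖ₋₁ + pₖ₋₂ and qₖ = aₖqₖ₋₁ + qₖ₋₂:
  k=0: a=18, p=18, q=1
  k=1: a=8, p=145, q=8
  k=2: a=3, p=453, q=25
  k=3: a=2, p=1051, q=58
  k=4: a=2, p=2555, q=141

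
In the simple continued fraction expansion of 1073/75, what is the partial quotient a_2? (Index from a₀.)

1073 = 14·75 + 23   →  a_0 = 14
75 = 3·23 + 6   →  a_1 = 3
23 = 3·6 + 5   →  a_2 = 3

3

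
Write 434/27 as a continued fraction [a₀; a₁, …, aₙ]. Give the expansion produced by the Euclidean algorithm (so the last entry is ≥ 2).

434 = 16×27 + 2
27 = 13×2 + 1
2 = 2×1 + 0  (stop)
So 434/27 = [16; 13, 2].

[16; 13, 2]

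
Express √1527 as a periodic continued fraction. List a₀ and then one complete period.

[39; 13, 78]

a₀ = ⌊√1527⌋ = 39.
With m₀=0, d₀=1 and mₖ₊₁ = dₖaₖ − mₖ, dₖ₊₁ = (n − mₖ₊₁²)/dₖ, aₖ₊₁ = ⌊(a₀+mₖ₊₁)/dₖ₊₁⌋:
  k=1: m=39, d=6, a=13
  k=2: m=39, d=1, a=78
d=1 and a=2a₀=78 at k=2, so the next step gives (m, d) = (39, 6) again — its k=1 value — and the period has length 2.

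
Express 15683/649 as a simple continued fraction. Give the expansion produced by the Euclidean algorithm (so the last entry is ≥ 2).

15683 = 24·649 + 107
649 = 6·107 + 7
107 = 15·7 + 2
7 = 3·2 + 1
2 = 2·1 + 0  (stop)
So 15683/649 = [24; 6, 15, 3, 2].

[24; 6, 15, 3, 2]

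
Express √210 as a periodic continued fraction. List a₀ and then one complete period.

a₀ = ⌊√210⌋ = 14.

[14; 2, 28]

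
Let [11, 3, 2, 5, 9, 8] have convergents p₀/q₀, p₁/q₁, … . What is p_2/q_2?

79/7

Using pₖ = aₖpₖ₋₁ + pₖ₋₂, qₖ = aₖqₖ₋₁ + qₖ₋₂ (with p₋₁=1, p₋₂=0, q₋₁=0, q₋₂=1):
  k=0: a=11, p=11, q=1
  k=1: a=3, p=34, q=3
  k=2: a=2, p=79, q=7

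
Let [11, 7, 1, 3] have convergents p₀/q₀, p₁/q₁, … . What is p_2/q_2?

89/8

Using pₖ = aₖpₖ₋₁ + pₖ₋₂, qₖ = aₖqₖ₋₁ + qₖ₋₂ (with p₋₁=1, p₋₂=0, q₋₁=0, q₋₂=1):
  k=0: a=11, p=11, q=1
  k=1: a=7, p=78, q=7
  k=2: a=1, p=89, q=8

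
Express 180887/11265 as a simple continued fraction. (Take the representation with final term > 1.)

180887 = 16×11265 + 647
11265 = 17×647 + 266
647 = 2×266 + 115
266 = 2×115 + 36
115 = 3×36 + 7
36 = 5×7 + 1
7 = 7×1 + 0  (stop)
So 180887/11265 = [16; 17, 2, 2, 3, 5, 7].

[16; 17, 2, 2, 3, 5, 7]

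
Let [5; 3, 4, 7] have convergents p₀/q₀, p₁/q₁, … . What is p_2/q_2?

69/13

Using pₖ = aₖpₖ₋₁ + pₖ₋₂, qₖ = aₖqₖ₋₁ + qₖ₋₂ (with p₋₁=1, p₋₂=0, q₋₁=0, q₋₂=1):
  k=0: a=5, p=5, q=1
  k=1: a=3, p=16, q=3
  k=2: a=4, p=69, q=13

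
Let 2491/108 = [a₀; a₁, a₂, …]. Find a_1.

2491 = 23·108 + 7   →  a_0 = 23
108 = 15·7 + 3   →  a_1 = 15

15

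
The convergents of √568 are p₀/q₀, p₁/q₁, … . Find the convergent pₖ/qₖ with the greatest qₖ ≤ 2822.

√568 = [23; 1, 4, 1, 46, …] (period length 4).
Convergents:
  p_0/q_0 = 23/1
  p_1/q_1 = 24/1
  p_2/q_2 = 119/5
  p_3/q_3 = 143/6
  p_4/q_4 = 6697/281
  p_5/q_5 = 6840/287
  p_6/q_6 = 34057/1429
  p_7/q_7 = 40897/1716
  p_8/q_8 = 1915319/80365
q_7 = 1716 ≤ 2822 < 80365 = q_8, so the answer is 40897/1716.

40897/1716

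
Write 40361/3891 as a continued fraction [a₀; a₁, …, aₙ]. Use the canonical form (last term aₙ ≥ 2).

[10; 2, 1, 2, 7, 9, 3, 2]

40361 = 10×3891 + 1451
3891 = 2×1451 + 989
1451 = 1×989 + 462
989 = 2×462 + 65
462 = 7×65 + 7
65 = 9×7 + 2
7 = 3×2 + 1
2 = 2×1 + 0  (stop)
So 40361/3891 = [10; 2, 1, 2, 7, 9, 3, 2].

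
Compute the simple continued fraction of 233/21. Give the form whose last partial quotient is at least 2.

233 = 11×21 + 2
21 = 10×2 + 1
2 = 2×1 + 0  (stop)
So 233/21 = [11; 10, 2].

[11; 10, 2]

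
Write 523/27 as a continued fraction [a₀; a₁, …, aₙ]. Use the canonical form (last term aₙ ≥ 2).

523 = 19*27 + 10
27 = 2*10 + 7
10 = 1*7 + 3
7 = 2*3 + 1
3 = 3*1 + 0  (stop)
So 523/27 = [19; 2, 1, 2, 3].

[19; 2, 1, 2, 3]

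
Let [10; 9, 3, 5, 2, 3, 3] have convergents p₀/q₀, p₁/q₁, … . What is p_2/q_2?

283/28

Using pₖ = aₖpₖ₋₁ + pₖ₋₂, qₖ = aₖqₖ₋₁ + qₖ₋₂ (with p₋₁=1, p₋₂=0, q₋₁=0, q₋₂=1):
  k=0: a=10, p=10, q=1
  k=1: a=9, p=91, q=9
  k=2: a=3, p=283, q=28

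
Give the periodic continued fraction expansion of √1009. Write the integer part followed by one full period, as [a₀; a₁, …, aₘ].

[31; 1, 3, 3, 1, 62]

a₀ = ⌊√1009⌋ = 31.
With m₀=0, d₀=1 and mₖ₊₁ = dₖaₖ − mₖ, dₖ₊₁ = (n − mₖ₊₁²)/dₖ, aₖ₊₁ = ⌊(a₀+mₖ₊₁)/dₖ₊₁⌋:
  k=1: m=31, d=48, a=1
  k=2: m=17, d=15, a=3
  k=3: m=28, d=15, a=3
  k=4: m=17, d=48, a=1
  k=5: m=31, d=1, a=62
d=1 and a=2a₀=62 at k=5, so the next step gives (m, d) = (31, 48) again — its k=1 value — and the period has length 5.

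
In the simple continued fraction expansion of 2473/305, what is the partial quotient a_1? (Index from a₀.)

9

2473 = 8·305 + 33   →  a_0 = 8
305 = 9·33 + 8   →  a_1 = 9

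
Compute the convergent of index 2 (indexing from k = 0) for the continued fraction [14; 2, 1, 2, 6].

43/3

Using pₖ = aₖpₖ₋₁ + pₖ₋₂, qₖ = aₖqₖ₋₁ + qₖ₋₂ (with p₋₁=1, p₋₂=0, q₋₁=0, q₋₂=1):
  k=0: a=14, p=14, q=1
  k=1: a=2, p=29, q=2
  k=2: a=1, p=43, q=3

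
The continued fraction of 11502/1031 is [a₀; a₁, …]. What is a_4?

11502 = 11·1031 + 161   →  a_0 = 11
1031 = 6·161 + 65   →  a_1 = 6
161 = 2·65 + 31   →  a_2 = 2
65 = 2·31 + 3   →  a_3 = 2
31 = 10·3 + 1   →  a_4 = 10

10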